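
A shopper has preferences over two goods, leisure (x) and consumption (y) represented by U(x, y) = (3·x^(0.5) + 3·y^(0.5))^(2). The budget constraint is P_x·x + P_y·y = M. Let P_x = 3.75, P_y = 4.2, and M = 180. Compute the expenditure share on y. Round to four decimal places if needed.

From the CES first-order condition, (y/x)^(0.5) = P_x/P_y.
Solve for the ratio: y/x = [P_x/P_y]^(2).
With the ratio pinned down, the budget gives x* = M/(P_x + P_y·(y/x)) and y* = (y/x)·x*.
Numerically y/x = 0.797194, so x* = 180/(3.75 + 4.2·0.797194) = 25.3585 and y* = 0.797194·25.3585 = 20.2156.
Expenditure on y: 4.2·20.2156 = 84.9057; share = 0.4717.

share on y = 0.4717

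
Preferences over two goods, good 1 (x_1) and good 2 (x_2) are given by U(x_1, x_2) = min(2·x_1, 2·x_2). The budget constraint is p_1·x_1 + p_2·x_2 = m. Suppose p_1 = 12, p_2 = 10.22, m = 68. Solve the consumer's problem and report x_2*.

Here 2·12 + 2·10.22 = 44.44, giving x_2* = 3.0603.

x_2* = 3.0603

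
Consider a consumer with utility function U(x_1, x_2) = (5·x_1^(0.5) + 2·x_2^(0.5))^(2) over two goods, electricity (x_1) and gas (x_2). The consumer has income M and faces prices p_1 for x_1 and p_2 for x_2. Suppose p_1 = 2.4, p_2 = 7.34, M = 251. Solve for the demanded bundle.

From the CES first-order condition, (5/2)·(x_2/x_1)^(0.5) = p_1/p_2.
Hence x_2/x_1 = ((2/5)·p_1/p_2)^(1/(0.5)), i.e. raised to the 2 power.
Substitute x_2 = (x_2/x_1)·x_1 into the budget: x_1* = M/(p_1 + p_2·(x_2/x_1)).
Numerically x_2/x_1 = 0.017106, so x_1* = 251/(2.4 + 7.34·0.017106) = 99.384 and x_2* = 0.017106·99.384 = 1.7001.

x_1* = 99.384, x_2* = 1.7001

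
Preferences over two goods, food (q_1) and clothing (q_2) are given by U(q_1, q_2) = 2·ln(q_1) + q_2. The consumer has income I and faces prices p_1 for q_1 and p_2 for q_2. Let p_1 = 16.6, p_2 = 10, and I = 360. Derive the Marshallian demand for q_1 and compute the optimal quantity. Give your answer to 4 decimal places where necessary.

q_1* = 1.2048

MU_q_1 = 2/q_1, MU_q_2 = 1. Tangency: 2/q_1 = p_1/p_2.
So q_1*(p_1,p_2) = 2·p_2/p_1, independent of income; and q_2* = (I − 2·p_2)/p_2.
At the given prices: q_1* = 2·10/16.6 = 1.2048.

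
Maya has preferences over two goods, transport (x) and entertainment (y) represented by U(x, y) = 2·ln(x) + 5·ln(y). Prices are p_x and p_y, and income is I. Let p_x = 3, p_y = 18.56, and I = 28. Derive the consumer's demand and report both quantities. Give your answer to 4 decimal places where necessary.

MU_x/MU_y = (2·y)/(5·x); tangency sets this equal to p_x/p_y.
So 2·p_y·y = 5·p_x·x; combined with the budget, a share 2/7 of income goes to x.
Demand: x*(p_x,p_y,I) = 2/7·I/p_x and y* = 5/7·I/p_y.
At p_x=3, p_y=18.56, I=28: x* = 2/7·28/3 = 2.6667, y* = 1.0776.

x* = 2.6667, y* = 1.0776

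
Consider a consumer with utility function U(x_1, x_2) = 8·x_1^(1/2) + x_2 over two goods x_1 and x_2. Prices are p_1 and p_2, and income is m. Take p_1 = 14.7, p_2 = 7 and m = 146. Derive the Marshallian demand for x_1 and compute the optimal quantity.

MU_x_1 = 4/√x_1, MU_x_2 = 1. Tangency: 4/√x_1 = p_1/p_2.
Thus x_1* = (4·p_2/p_1)² — independent of m — with the rest of income spent on x_2.
Plugging in: x_1* = (4·7/14.7)² = 3.6281.

x_1* = 3.6281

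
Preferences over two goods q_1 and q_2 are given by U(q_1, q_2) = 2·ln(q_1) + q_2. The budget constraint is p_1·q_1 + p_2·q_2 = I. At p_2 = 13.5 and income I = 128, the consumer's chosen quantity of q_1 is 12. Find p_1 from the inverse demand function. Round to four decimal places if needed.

Set MRS = p_1/p_2: (2/q_1)/1 = p_1/p_2.
So q_1*(p_1,p_2) = 2·p_2/p_1, independent of income; and q_2* = (I − 2·p_2)/p_2.
Set q_1* = 12 in the demand function and solve for p_1: p_1 = 2.25.

p_1 = 2.25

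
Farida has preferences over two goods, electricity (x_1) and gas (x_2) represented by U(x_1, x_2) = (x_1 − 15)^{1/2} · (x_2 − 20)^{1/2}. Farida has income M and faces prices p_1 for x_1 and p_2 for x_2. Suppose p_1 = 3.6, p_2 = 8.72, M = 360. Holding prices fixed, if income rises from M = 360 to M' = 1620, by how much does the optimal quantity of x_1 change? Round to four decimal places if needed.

Δx_1* = 175

Substituting into the budget: x_1* = 15 + 0.5·(M − 15·p_1 − 20·p_2)/p_1, and x_2* = 20 + 0.5·(…)/p_2.
Discretionary income = 360 − 15·3.6 − 20·8.72 = 131.6; x_1* = 15 + 0.5·131.6/3.6 = 33.2778.
At M' = 1620: x_1* = 208.2778. Change: 208.2778 − 33.2778 = 175.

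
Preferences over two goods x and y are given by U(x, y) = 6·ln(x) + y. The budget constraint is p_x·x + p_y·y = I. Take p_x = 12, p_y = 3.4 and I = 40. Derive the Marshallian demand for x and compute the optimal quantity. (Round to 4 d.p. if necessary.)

x* = 1.7

Set MRS = p_x/p_y: (6/x)/1 = p_x/p_y.
So x*(p_x,p_y) = 6·p_y/p_x, independent of income; and y* = (I − 6·p_y)/p_y.
At the given prices: x* = 6·3.4/12 = 1.7.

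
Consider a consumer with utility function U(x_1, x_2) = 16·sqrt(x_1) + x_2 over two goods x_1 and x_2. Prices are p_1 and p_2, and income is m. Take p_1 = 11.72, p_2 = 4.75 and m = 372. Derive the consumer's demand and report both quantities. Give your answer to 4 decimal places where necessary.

x_1* = 10.5126, x_2* = 52.3772

Plugging in: x_1* = (8·4.75/11.72)² = 10.5126, x_2* = 52.3772.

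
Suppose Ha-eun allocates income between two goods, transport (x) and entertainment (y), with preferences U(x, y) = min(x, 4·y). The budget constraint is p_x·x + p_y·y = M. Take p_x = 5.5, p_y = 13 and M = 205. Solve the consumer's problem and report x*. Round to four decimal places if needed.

Leontief preferences: the optimum is at the kink where x/4 = y/1, i.e. y = (1/4)·x.
Budget: p_x·x + p_y·(1/4)·x = M, so (4·p_x + p_y)·x = 4·M.
Demand: x*(p_x,p_y,M) = 4·M/(4·p_x + p_y), y* = M/(4·p_x + p_y).
Here 4·5.5 + 13 = 35, giving x* = 23.4286.

x* = 23.4286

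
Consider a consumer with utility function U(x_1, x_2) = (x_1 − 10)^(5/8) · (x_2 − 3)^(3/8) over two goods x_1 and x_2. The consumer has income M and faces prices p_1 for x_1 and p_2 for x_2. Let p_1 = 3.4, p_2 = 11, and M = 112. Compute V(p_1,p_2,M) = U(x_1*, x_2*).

V = 4.3975

MRS = (5/3)·(x_2−3)/(x_1−10). Tangency with p_1/p_2 gives x_2−3 = (3/5)·(p_1/p_2)·(x_1−10).
After buying the subsistence bundle (10, 3), a share 0.625 of the remaining income goes to x_1: x_1* = 10 + 0.625·(M − 10p_1 − 3p_2)/p_1.
Discretionary income = 112 − 10·3.4 − 3·11 = 45; x_1* = 10 + 0.625·45/3.4 = 18.2721; x_2* = 3 + 0.375·45/11 = 4.5341.
Utility at the optimum: U(18.2721, 4.5341) = 4.3975.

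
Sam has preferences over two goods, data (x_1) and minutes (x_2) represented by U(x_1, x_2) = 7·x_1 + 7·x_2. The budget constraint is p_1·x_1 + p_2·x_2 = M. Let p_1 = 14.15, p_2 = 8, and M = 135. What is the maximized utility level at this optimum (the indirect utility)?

Perfect substitutes: compare marginal utility per dollar. 7/p_1 vs 7/p_2 → 0.4947 vs 0.875.
x_2 gives more utility per dollar, so spend all income on x_2: x_2* = M/p_2, x_1* = 0.
Numerically: x_1* = 0, x_2* = 16.875.
Utility at the optimum: U(0, 16.875) = 118.125.

V = 118.125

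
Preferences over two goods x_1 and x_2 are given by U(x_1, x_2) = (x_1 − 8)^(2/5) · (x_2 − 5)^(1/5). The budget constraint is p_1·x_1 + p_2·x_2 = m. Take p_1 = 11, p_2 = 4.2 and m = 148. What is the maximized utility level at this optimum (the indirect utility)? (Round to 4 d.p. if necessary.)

MRS = 2·(x_2−5)/(x_1−8). Tangency with p_1/p_2 gives x_2−5 = (1/2)·(p_1/p_2)·(x_1−8).
After buying the subsistence bundle (8, 5), a share 2/3 of the remaining income goes to x_1: x_1* = 8 + 2/3·(m − 8p_1 − 5p_2)/p_1.
Discretionary income = 148 − 8·11 − 5·4.2 = 39; x_1* = 8 + 2/3·39/11 = 10.3636; x_2* = 5 + 1/3·39/4.2 = 8.0952.
Utility at the optimum: U(10.3636, 8.0952) = 1.7684.

V = 1.7684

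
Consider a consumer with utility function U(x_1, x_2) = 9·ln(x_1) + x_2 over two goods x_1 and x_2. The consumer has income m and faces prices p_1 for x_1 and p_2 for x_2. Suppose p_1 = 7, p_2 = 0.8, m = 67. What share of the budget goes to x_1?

share on x_1 = 0.1075

At the given prices: x_1* = 9·0.8/7 = 1.0286, and x_2* = 74.75.
Expenditure on x_1: 7·1.0286 = 7.2; share = 0.1075.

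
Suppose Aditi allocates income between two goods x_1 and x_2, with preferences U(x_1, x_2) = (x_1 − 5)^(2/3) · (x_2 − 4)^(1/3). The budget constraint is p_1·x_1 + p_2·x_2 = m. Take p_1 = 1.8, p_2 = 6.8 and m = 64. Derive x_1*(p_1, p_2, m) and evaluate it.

x_1* = 15.2963

This is Cobb-Douglas in (x_1−5, x_2−4): tangency gives 2/3·p_2·(x_2−4) = 1/3·p_1·(x_1−5).
After buying the subsistence bundle (5, 4), a share 2/3 of the remaining income goes to x_1: x_1* = 5 + 2/3·(m − 5p_1 − 4p_2)/p_1.
Discretionary income = 64 − 5·1.8 − 4·6.8 = 27.8; x_1* = 5 + 2/3·27.8/1.8 = 15.2963.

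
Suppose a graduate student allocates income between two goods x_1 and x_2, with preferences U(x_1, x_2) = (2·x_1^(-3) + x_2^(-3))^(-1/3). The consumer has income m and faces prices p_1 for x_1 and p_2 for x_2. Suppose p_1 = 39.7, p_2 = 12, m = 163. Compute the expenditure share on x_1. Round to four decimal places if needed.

Numerically x_2/x_1 = 1.134083, so x_1* = 163/(39.7 + 12·1.134083) = 3.0576 and x_2* = 1.134083·3.0576 = 3.4676.
Expenditure on x_1: 39.7·3.0576 = 121.3885; share = 0.7447.

share on x_1 = 0.7447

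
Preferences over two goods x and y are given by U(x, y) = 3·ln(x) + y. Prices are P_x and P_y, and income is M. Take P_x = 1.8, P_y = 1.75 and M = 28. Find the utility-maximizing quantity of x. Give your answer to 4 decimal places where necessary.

Set MRS = P_x/P_y: (3/x)/1 = P_x/P_y.
So x*(P_x,P_y) = 3·P_y/P_x, independent of income; and y* = (M − 3·P_y)/P_y.
At the given prices: x* = 3·1.75/1.8 = 2.9167.

x* = 2.9167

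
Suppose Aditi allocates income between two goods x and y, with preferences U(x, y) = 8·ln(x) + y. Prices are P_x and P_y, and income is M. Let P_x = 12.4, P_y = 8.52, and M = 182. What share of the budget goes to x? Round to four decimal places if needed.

Set MRS = P_x/P_y: (8/x)/1 = P_x/P_y.
So x*(P_x,P_y) = 8·P_y/P_x, independent of income; and y* = (M − 8·P_y)/P_y.
At the given prices: x* = 8·8.52/12.4 = 5.4968, and y* = 13.3615.
Expenditure on x: 12.4·5.4968 = 68.16; share = 0.3745.

share on x = 0.3745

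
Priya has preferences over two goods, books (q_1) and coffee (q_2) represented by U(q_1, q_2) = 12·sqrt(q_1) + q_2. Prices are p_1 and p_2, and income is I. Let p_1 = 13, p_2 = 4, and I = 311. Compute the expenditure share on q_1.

share on q_1 = 0.1425

MU_q_1 = 6/√q_1, MU_q_2 = 1. Tangency: 6/√q_1 = p_1/p_2.
Thus q_1* = (6·p_2/p_1)² — independent of I — with the rest of income spent on q_2.
Plugging in: q_1* = (6·4/13)² = 3.4083, q_2* = 66.6731.
Expenditure on q_1: 13·3.4083 = 44.3077; share = 0.1425.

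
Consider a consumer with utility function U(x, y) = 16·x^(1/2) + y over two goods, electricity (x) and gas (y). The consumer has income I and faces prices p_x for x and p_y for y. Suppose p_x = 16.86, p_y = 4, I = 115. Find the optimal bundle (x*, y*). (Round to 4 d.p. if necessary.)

MU_x = 8/√x, MU_y = 1. Tangency: 8/√x = p_x/p_y.
Solve: √x = 8·p_y/p_x, so x*(p_x,p_y) = (8·p_y/p_x)², and y* = (I − p_x·x*)/p_y.
Plugging in: x* = (8·4/16.86)² = 3.6023, y* = 13.5661.

x* = 3.6023, y* = 13.5661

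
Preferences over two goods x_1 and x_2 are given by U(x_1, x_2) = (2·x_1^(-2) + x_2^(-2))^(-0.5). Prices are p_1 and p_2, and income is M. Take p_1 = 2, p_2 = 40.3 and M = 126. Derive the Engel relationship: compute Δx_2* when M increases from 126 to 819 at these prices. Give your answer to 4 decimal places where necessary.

From the CES first-order condition, 2·(x_2/x_1)^(3) = p_1/p_2.
Hence x_2/x_1 = ((1/2)·p_1/p_2)^(1/(3)), i.e. raised to the 1/3 power.
With the ratio pinned down, the budget gives x_1* = M/(p_1 + p_2·(x_2/x_1)) and x_2* = (x_2/x_1)·x_1*.
Numerically x_2/x_1 = 0.291674, so x_1* = 126/(2 + 40.3·0.291674) = 9.1607 and x_2* = 0.291674·9.1607 = 2.6719.
At M' = 819: x_2* = 17.3675. Change: 17.3675 − 2.6719 = 14.6956.

Δx_2* = 14.6956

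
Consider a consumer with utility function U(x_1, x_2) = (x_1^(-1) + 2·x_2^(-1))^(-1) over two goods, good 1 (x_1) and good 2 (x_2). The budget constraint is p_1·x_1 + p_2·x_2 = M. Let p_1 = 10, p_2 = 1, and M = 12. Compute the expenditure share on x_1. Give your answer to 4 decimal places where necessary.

share on x_1 = 0.691

With the ratio pinned down, the budget gives x_1* = M/(p_1 + p_2·(x_2/x_1)) and x_2* = (x_2/x_1)·x_1*.
Numerically x_2/x_1 = 4.472136, so x_1* = 12/(10 + 1·4.472136) = 0.8292 and x_2* = 4.472136·0.8292 = 3.7082.
Expenditure on x_1: 10·0.8292 = 8.2918; share = 0.691.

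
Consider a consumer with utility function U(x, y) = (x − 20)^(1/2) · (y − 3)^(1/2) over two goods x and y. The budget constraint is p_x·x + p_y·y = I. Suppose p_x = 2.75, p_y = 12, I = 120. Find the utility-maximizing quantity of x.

Discretionary income = 120 − 20·2.75 − 3·12 = 29; x* = 20 + 0.5·29/2.75 = 25.2727.

x* = 25.2727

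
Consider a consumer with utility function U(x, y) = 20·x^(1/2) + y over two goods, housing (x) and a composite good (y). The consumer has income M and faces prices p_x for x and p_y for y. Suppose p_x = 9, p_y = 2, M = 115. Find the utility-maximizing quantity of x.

x* = 4.9383

Utility is quasi-linear in y; the FOC for x is 10/√x = p_x/p_y.
Thus x* = (10·p_y/p_x)² — independent of M — with the rest of income spent on y.
Plugging in: x* = (10·2/9)² = 4.9383.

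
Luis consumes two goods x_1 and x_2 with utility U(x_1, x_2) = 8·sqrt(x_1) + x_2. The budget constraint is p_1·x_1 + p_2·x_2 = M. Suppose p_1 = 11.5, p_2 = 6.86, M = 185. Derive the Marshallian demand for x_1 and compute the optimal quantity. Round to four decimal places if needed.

x_1* = 5.6934

MU_x_1 = 4/√x_1, MU_x_2 = 1. Tangency: 4/√x_1 = p_1/p_2.
Solve: √x_1 = 4·p_2/p_1, so x_1*(p_1,p_2) = (4·p_2/p_1)², and x_2* = (M − p_1·x_1*)/p_2.
Plugging in: x_1* = (4·6.86/11.5)² = 5.6934.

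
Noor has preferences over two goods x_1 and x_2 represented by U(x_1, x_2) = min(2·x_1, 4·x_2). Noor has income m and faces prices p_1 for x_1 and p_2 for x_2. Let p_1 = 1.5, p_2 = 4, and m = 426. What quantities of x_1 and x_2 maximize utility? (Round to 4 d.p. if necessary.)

Here 4·1.5 + 2·4 = 14, giving x_1* = 121.7143 and x_2* = 60.8571.

x_1* = 121.7143, x_2* = 60.8571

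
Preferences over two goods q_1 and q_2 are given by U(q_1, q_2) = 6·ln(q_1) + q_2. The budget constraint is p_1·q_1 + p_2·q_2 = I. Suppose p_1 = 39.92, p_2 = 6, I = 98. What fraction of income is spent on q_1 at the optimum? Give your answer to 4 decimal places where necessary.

Set MRS = p_1/p_2: (6/q_1)/1 = p_1/p_2.
So q_1*(p_1,p_2) = 6·p_2/p_1, independent of income; and q_2* = (I − 6·p_2)/p_2.
At the given prices: q_1* = 6·6/39.92 = 0.9018, and q_2* = 10.3333.
Expenditure on q_1: 39.92·0.9018 = 36; share = 0.3673.

share on q_1 = 0.3673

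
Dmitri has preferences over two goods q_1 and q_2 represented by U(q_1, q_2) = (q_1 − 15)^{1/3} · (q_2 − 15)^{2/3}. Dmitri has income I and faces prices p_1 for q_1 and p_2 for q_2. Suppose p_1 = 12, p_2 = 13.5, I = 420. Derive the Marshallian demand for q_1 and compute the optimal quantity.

After buying the subsistence bundle (15, 15), a share 1/3 of the remaining income goes to q_1: q_1* = 15 + 1/3·(I − 15p_1 − 15p_2)/p_1.
Discretionary income = 420 − 15·12 − 15·13.5 = 37.5; q_1* = 15 + 1/3·37.5/12 = 16.0417.

q_1* = 16.0417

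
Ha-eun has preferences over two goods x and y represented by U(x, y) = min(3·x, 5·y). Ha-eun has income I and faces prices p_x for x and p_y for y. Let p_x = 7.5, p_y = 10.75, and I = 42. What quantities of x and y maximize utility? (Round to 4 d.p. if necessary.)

x* = 3.0108, y* = 1.8065

With perfect complements, no substitution: consume in ratio x:y = 5:3.
Budget: p_x·x + p_y·(3/5)·x = I, so (5·p_x + 3·p_y)·x = 5·I.
Demand: x*(p_x,p_y,I) = 5·I/(5·p_x + 3·p_y), y* = 3·I/(5·p_x + 3·p_y).
Here 5·7.5 + 3·10.75 = 69.75, giving x* = 3.0108 and y* = 1.8065.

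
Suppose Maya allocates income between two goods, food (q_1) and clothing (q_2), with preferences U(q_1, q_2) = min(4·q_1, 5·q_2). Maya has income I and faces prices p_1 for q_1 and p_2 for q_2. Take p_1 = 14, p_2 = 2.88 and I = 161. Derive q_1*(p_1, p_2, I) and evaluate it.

q_1* = 9.8749

With perfect complements, no substitution: consume in ratio q_1:q_2 = 5:4.
Budget: p_1·q_1 + p_2·(4/5)·q_1 = I, so (5·p_1 + 4·p_2)·q_1 = 5·I.
Demand: q_1*(p_1,p_2,I) = 5·I/(5·p_1 + 4·p_2), q_2* = 4·I/(5·p_1 + 4·p_2).
Here 5·14 + 4·2.88 = 81.52, giving q_1* = 9.8749.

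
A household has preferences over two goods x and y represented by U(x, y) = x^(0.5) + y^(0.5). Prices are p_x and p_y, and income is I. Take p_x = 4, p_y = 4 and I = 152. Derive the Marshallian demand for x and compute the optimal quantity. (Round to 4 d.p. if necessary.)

Substitute y = (y/x)·x into the budget: x* = I/(p_x + p_y·(y/x)).
Numerically y/x = 1, so x* = 152/(4 + 4·1) = 19.

x* = 19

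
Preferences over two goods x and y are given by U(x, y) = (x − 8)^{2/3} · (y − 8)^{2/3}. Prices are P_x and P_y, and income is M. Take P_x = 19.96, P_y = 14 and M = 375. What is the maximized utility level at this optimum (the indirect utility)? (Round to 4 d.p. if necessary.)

Let x' = x−8, y' = y−8. MRS = y'/x' = P_x/P_y.
Substituting into the budget: x* = 8 + 0.5·(M − 8·P_x − 8·P_y)/P_x, and y* = 8 + 0.5·(…)/P_y.
Discretionary income = 375 − 8·19.96 − 8·14 = 103.32; x* = 8 + 0.5·103.32/19.96 = 10.5882; y* = 8 + 0.5·103.32/14 = 11.69.
Utility at the optimum: U(10.5882, 11.69) = 4.5014.

V = 4.5014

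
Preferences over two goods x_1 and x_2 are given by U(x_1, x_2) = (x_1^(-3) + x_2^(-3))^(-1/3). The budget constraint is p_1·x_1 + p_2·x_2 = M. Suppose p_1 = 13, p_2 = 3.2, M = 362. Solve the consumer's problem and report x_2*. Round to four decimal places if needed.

From the CES first-order condition, (x_2/x_1)^(4) = p_1/p_2.
Hence x_2/x_1 = (p_1/p_2)^(1/(4)), i.e. raised to the 0.25 power.
Substitute x_2 = (x_2/x_1)·x_1 into the budget: x_1* = M/(p_1 + p_2·(x_2/x_1)).
Numerically x_2/x_1 = 1.419706, so x_1* = 362/(13 + 3.2·1.419706) = 20.6349 and x_2* = 1.419706·20.6349 = 29.2955.

x_2* = 29.2955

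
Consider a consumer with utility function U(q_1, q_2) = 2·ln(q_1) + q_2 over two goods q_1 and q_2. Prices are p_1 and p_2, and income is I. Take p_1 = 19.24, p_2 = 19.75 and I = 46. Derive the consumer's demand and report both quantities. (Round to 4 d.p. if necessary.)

q_1* = 2.053, q_2* = 0.3291

Set MRS = p_1/p_2: (2/q_1)/1 = p_1/p_2.
So q_1*(p_1,p_2) = 2·p_2/p_1, independent of income; and q_2* = (I − 2·p_2)/p_2.
At the given prices: q_1* = 2·19.75/19.24 = 2.053, and q_2* = 0.3291.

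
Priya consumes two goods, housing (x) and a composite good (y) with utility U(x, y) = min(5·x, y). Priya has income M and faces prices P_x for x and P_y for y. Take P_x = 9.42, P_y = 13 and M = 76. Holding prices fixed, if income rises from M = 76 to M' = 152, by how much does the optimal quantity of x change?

Leontief preferences: the optimum is at the kink where x/1 = y/5, i.e. y = 5·x.
Budget: P_x·x + P_y·5·x = M, so (P_x + 5·P_y)·x = M.
Demand: x*(P_x,P_y,M) = M/(P_x + 5·P_y), y* = 5·M/(P_x + 5·P_y).
Here 9.42 + 5·13 = 74.42, giving x* = 1.0212.
At M' = 152: x* = 2.0425. Change: 2.0425 − 1.0212 = 1.0212.

Δx* = 1.0212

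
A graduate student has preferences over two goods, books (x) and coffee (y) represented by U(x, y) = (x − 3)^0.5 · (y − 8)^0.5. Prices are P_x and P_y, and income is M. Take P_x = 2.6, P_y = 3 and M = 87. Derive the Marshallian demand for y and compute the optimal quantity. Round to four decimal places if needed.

y* = 17.2

Let x' = x−3, y' = y−8. MRS = y'/x' = P_x/P_y.
Substituting into the budget: x* = 3 + 0.5·(M − 3·P_x − 8·P_y)/P_x, and y* = 8 + 0.5·(…)/P_y.
Discretionary income = 87 − 3·2.6 − 8·3 = 55.2; y* = 8 + 0.5·55.2/3 = 17.2.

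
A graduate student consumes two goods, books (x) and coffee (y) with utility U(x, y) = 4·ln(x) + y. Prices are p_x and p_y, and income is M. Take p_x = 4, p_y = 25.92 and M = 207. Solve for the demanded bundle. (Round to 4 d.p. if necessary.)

MU_x = 4/x, MU_y = 1. Tangency: 4/x = p_x/p_y.
So x*(p_x,p_y) = 4·p_y/p_x, independent of income; and y* = (M − 4·p_y)/p_y.
At the given prices: x* = 4·25.92/4 = 25.92, and y* = 3.9861.

x* = 25.92, y* = 3.9861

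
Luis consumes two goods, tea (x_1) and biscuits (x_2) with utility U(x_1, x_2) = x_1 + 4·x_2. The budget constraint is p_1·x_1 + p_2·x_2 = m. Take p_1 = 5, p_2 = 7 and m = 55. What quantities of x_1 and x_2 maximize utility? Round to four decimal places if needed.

Linear utility — the consumer picks whichever good has higher MU/price: 1/5 = 0.2 vs 4/7 = 0.5714.
x_2 gives more utility per dollar, so spend all income on x_2: x_2* = m/p_2, x_1* = 0.
Numerically: x_1* = 0, x_2* = 7.8571.

x_1* = 0, x_2* = 7.8571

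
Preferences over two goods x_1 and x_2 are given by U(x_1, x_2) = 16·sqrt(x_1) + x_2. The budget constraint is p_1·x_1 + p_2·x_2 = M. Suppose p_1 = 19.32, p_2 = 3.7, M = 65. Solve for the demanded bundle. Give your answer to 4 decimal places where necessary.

Set MRS = p_1/p_2: 8·x_1^(−1/2) = p_1/p_2.
Thus x_1* = (8·p_2/p_1)² — independent of M — with the rest of income spent on x_2.
Plugging in: x_1* = (8·3.7/19.32)² = 2.3473, x_2* = 5.3108.

x_1* = 2.3473, x_2* = 5.3108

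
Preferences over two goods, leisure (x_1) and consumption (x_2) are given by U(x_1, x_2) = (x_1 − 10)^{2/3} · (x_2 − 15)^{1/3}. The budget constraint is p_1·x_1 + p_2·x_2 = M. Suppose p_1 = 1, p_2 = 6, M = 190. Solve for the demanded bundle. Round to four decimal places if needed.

x_1* = 70, x_2* = 20

Discretionary income = 190 − 10·1 − 15·6 = 90; x_1* = 10 + 2/3·90/1 = 70; x_2* = 15 + 1/3·90/6 = 20.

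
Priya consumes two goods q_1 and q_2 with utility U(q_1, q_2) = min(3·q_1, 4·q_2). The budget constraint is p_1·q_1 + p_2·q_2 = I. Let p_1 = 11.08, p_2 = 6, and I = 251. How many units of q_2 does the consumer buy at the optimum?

q_2* = 12.0828

With perfect complements, no substitution: consume in ratio q_1:q_2 = 4:3.
Budget: p_1·q_1 + p_2·(3/4)·q_1 = I, so (4·p_1 + 3·p_2)·q_1 = 4·I.
Demand: q_1*(p_1,p_2,I) = 4·I/(4·p_1 + 3·p_2), q_2* = 3·I/(4·p_1 + 3·p_2).
Here 4·11.08 + 3·6 = 62.32, giving q_2* = 12.0828.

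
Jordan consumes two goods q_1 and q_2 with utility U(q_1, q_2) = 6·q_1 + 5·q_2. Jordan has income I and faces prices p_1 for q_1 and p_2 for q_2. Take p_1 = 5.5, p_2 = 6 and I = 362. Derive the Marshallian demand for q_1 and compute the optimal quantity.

q_1 gives more utility per dollar, so spend all income on q_1: q_1* = I/p_1, q_2* = 0.
Numerically: q_1* = 65.8182, q_2* = 0.

q_1* = 65.8182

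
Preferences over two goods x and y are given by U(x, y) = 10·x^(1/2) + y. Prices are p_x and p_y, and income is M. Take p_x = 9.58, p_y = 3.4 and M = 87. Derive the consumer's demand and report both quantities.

MU_x = 5/√x, MU_y = 1. Tangency: 5/√x = p_x/p_y.
Solve: √x = 5·p_y/p_x, so x*(p_x,p_y) = (5·p_y/p_x)², and y* = (M − p_x·x*)/p_y.
Plugging in: x* = (5·3.4/9.58)² = 3.149, y* = 16.7156.

x* = 3.149, y* = 16.7156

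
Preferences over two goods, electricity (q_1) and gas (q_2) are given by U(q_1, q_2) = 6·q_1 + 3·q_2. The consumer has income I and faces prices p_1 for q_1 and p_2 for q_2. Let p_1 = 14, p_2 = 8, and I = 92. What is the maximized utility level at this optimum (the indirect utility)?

V = 39.4286

Perfect substitutes: compare marginal utility per dollar. 6/p_1 vs 3/p_2 → 0.4286 vs 0.375.
q_1 gives more utility per dollar, so spend all income on q_1: q_1* = I/p_1, q_2* = 0.
Numerically: q_1* = 6.5714, q_2* = 0.
Utility at the optimum: U(6.5714, 0) = 39.4286.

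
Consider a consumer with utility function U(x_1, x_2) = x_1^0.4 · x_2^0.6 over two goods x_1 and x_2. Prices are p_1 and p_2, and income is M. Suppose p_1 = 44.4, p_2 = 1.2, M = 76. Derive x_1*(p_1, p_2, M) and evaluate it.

x_1* = 0.6847

Tangency: MRS = (2/3)·x_2/x_1 = p_1/p_2.
So 0.4·p_2·x_2 = 0.6·p_1·x_1; combined with the budget, a share 0.4 of income goes to x_1.
Demand: x_1*(p_1,p_2,M) = 0.4·M/p_1 and x_2* = 0.6·M/p_2.
At p_1=44.4, p_2=1.2, M=76: x_1* = 0.4·76/44.4 = 0.6847.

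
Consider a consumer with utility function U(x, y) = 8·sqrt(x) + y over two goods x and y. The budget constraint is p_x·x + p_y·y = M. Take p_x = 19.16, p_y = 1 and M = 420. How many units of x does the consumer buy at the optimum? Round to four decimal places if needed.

x* = 0.0436

Set MRS = p_x/p_y: 4·x^(−1/2) = p_x/p_y.
Thus x* = (4·p_y/p_x)² — independent of M — with the rest of income spent on y.
Plugging in: x* = (4·1/19.16)² = 0.0436.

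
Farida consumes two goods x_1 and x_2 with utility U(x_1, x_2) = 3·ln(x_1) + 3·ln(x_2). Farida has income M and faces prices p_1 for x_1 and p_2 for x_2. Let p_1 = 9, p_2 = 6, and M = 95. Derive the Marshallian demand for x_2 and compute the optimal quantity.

x_2* = 7.9167

MU_x_1/MU_x_2 = (3·x_2)/(3·x_1); tangency sets this equal to p_1/p_2.
Rearranging, p_2·x_2 = p_1·x_1. Substituting into the budget gives p_1·x_1·(1 + 1) = M.
Demand: x_1*(p_1,p_2,M) = 0.5·M/p_1 and x_2* = 0.5·M/p_2.
At p_1=9, p_2=6, M=95: x_2* = 0.5·95/6 = 7.9167.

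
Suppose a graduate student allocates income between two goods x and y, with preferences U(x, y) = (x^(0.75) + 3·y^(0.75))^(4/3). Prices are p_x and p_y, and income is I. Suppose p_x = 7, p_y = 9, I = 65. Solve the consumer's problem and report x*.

With the ratio pinned down, the budget gives x* = I/(p_x + p_y·(y/x)) and y* = (y/x)·x*.
Numerically y/x = 29.641975, so x* = 65/(7 + 9·29.641975) = 0.2374.

x* = 0.2374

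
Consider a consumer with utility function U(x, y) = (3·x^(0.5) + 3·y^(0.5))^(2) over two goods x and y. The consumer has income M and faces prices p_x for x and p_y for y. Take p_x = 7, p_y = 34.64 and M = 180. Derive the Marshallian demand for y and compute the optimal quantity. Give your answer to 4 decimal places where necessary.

MRS = MU_x/MU_y = (y/x)^(0.5). Set equal to p_x/p_y.
Hence y/x = (p_x/p_y)^(1/(0.5)), i.e. raised to the 2 power.
With the ratio pinned down, the budget gives x* = M/(p_x + p_y·(y/x)) and y* = (y/x)·x*.
Numerically y/x = 0.040836, so x* = 180/(7 + 34.64·0.040836) = 21.3915 and y* = 0.040836·21.3915 = 0.8735.

y* = 0.8735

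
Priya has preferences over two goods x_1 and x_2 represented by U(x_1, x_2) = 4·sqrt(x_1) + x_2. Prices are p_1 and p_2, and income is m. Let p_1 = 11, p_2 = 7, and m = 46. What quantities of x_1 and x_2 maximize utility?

x_1* = 1.6198, x_2* = 4.026

Set MRS = p_1/p_2: 2·x_1^(−1/2) = p_1/p_2.
Thus x_1* = (2·p_2/p_1)² — independent of m — with the rest of income spent on x_2.
Plugging in: x_1* = (2·7/11)² = 1.6198, x_2* = 4.026.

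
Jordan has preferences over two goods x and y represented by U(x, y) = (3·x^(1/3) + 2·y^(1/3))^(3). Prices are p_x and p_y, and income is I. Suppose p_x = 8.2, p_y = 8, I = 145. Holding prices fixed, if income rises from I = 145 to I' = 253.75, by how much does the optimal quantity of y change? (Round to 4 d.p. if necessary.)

Δy* = 4.8298

Numerically y/x = 0.564871, so x* = 145/(8.2 + 8·0.564871) = 11.4003 and y* = 0.564871·11.4003 = 6.4397.
At I' = 253.75: y* = 11.2695. Change: 11.2695 − 6.4397 = 4.8298.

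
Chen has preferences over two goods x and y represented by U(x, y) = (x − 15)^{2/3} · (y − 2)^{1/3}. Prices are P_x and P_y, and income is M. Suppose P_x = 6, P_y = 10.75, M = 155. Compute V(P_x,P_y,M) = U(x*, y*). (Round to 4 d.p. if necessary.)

This is Cobb-Douglas in (x−15, y−2): tangency gives 2/3·P_y·(y−2) = 1/3·P_x·(x−15).
After buying the subsistence bundle (15, 2), a share 2/3 of the remaining income goes to x: x* = 15 + 2/3·(M − 15P_x − 2P_y)/P_x.
Discretionary income = 155 − 15·6 − 2·10.75 = 43.5; x* = 15 + 2/3·43.5/6 = 19.8333; y* = 2 + 1/3·43.5/10.75 = 3.3488.
Utility at the optimum: U(19.8333, 3.3488) = 3.1585.

V = 3.1585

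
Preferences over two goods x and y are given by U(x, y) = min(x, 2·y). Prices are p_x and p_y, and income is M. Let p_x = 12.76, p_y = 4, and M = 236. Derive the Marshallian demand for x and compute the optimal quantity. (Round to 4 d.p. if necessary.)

x* = 15.9892

Leontief preferences: the optimum is at the kink where x/2 = y/1, i.e. y = (1/2)·x.
Budget: p_x·x + p_y·(1/2)·x = M, so (2·p_x + p_y)·x = 2·M.
Demand: x*(p_x,p_y,M) = 2·M/(2·p_x + p_y), y* = M/(2·p_x + p_y).
Here 2·12.76 + 4 = 29.52, giving x* = 15.9892.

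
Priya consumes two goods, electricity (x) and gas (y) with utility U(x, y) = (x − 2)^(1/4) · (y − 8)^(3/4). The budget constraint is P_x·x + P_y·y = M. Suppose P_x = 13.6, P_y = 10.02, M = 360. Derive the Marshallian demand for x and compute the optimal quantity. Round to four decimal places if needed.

x* = 6.6441

After buying the subsistence bundle (2, 8), a share 0.25 of the remaining income goes to x: x* = 2 + 0.25·(M − 2P_x − 8P_y)/P_x.
Discretionary income = 360 − 2·13.6 − 8·10.02 = 252.64; x* = 2 + 0.25·252.64/13.6 = 6.6441.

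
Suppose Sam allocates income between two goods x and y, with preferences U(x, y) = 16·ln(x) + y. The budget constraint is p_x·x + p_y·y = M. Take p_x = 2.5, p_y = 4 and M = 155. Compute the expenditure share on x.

share on x = 0.4129

Set MRS = p_x/p_y: (16/x)/1 = p_x/p_y.
So x*(p_x,p_y) = 16·p_y/p_x, independent of income; and y* = (M − 16·p_y)/p_y.
At the given prices: x* = 16·4/2.5 = 25.6, and y* = 22.75.
Expenditure on x: 2.5·25.6 = 64; share = 0.4129.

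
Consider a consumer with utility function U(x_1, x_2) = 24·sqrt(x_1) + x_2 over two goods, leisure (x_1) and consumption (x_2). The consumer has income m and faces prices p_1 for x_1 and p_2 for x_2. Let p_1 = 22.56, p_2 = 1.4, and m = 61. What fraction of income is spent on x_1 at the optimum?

Utility is quasi-linear in x_2; the FOC for x_1 is 12/√x_1 = p_1/p_2.
Thus x_1* = (12·p_2/p_1)² — independent of m — with the rest of income spent on x_2.
Plugging in: x_1* = (12·1.4/22.56)² = 0.5545, x_2* = 34.6353.
Expenditure on x_1: 22.56·0.5545 = 12.5106; share = 0.2051.

share on x_1 = 0.2051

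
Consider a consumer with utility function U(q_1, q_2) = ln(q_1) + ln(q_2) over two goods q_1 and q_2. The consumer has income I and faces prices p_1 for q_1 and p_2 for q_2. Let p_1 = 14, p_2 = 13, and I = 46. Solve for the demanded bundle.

The MRS is q_2/q_1. Set MRS = p_1/p_2.
So p_2·q_2 = p_1·q_1; combined with the budget, a share 0.5 of income goes to q_1.
Demand: q_1*(p_1,p_2,I) = 0.5·I/p_1 and q_2* = 0.5·I/p_2.
At p_1=14, p_2=13, I=46: q_1* = 0.5·46/14 = 1.6429, q_2* = 1.7692.

q_1* = 1.6429, q_2* = 1.7692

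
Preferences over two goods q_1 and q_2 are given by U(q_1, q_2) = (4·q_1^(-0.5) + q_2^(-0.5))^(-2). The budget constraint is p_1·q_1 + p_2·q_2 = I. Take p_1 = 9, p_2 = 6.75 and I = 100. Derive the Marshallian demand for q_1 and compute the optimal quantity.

q_1* = 8.1666

MRS = MU_q_1/MU_q_2 = 4·(q_2/q_1)^(1.5). Set equal to p_1/p_2.
Solve for the ratio: q_2/q_1 = [(1/4)·p_1/p_2]^(2/3).
Substitute q_2 = (q_2/q_1)·q_1 into the budget: q_1* = I/(p_1 + p_2·(q_2/q_1)).
Numerically q_2/q_1 = 0.48075, so q_1* = 100/(9 + 6.75·0.48075) = 8.1666.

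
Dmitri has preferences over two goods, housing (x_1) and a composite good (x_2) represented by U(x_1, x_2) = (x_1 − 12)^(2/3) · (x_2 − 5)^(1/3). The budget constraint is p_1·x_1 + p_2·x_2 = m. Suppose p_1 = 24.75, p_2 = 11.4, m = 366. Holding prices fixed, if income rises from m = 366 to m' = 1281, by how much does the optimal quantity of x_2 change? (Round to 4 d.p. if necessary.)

Δx_2* = 26.7544

Substituting into the budget: x_1* = 12 + 2/3·(m − 12·p_1 − 5·p_2)/p_1, and x_2* = 5 + 1/3·(…)/p_2.
Discretionary income = 366 − 12·24.75 − 5·11.4 = 12; x_2* = 5 + 1/3·12/11.4 = 5.3509.
At m' = 1281: x_2* = 32.1053. Change: 32.1053 − 5.3509 = 26.7544.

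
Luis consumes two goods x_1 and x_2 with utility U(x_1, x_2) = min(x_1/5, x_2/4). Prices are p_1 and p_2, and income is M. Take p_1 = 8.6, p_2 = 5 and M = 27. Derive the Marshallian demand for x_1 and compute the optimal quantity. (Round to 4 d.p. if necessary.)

With perfect complements, no substitution: consume in ratio x_1:x_2 = 5:4.
Budget: p_1·x_1 + p_2·(4/5)·x_1 = M, so (5·p_1 + 4·p_2)·x_1 = 5·M.
Demand: x_1*(p_1,p_2,M) = 5·M/(5·p_1 + 4·p_2), x_2* = 4·M/(5·p_1 + 4·p_2).
Here 5·8.6 + 4·5 = 63, giving x_1* = 2.1429.

x_1* = 2.1429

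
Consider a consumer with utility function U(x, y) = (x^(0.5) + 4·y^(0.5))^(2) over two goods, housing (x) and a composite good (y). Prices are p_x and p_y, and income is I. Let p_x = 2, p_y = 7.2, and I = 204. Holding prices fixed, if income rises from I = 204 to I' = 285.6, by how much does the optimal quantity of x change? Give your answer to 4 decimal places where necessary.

From the CES first-order condition, (1/4)·(y/x)^(0.5) = p_x/p_y.
Solve for the ratio: y/x = [4·p_x/p_y]^(2).
Substitute y = (y/x)·x into the budget: x* = I/(p_x + p_y·(y/x)).
Numerically y/x = 1.234568, so x* = 204/(2 + 7.2·1.234568) = 18.7347.
At I' = 285.6: x* = 26.2286. Change: 26.2286 − 18.7347 = 7.4939.

Δx* = 7.4939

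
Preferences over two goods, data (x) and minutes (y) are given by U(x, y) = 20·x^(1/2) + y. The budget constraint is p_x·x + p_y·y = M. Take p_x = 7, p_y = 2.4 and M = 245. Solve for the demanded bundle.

x* = 11.7551, y* = 67.7976

Set MRS = p_x/p_y: 10·x^(−1/2) = p_x/p_y.
Solve: √x = 10·p_y/p_x, so x*(p_x,p_y) = (10·p_y/p_x)², and y* = (M − p_x·x*)/p_y.
Plugging in: x* = (10·2.4/7)² = 11.7551, y* = 67.7976.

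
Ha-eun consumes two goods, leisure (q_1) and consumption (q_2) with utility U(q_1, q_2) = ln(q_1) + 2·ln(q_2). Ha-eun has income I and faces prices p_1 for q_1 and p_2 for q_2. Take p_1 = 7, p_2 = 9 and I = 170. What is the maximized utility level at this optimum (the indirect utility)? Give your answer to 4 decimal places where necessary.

The MRS is (1/2)·q_2/q_1. Set MRS = p_1/p_2.
Rearranging, p_2·q_2 = 2·p_1·q_1. Substituting into the budget gives p_1·q_1·(1 + 2) = I.
Demand: q_1*(p_1,p_2,I) = 1/3·I/p_1 and q_2* = 2/3·I/p_2.
At p_1=7, p_2=9, I=170: q_1* = 1/3·170/7 = 8.0952, q_2* = 12.5926.
Utility at the optimum: U(8.0952, 12.5926) = 7.1575.

V = 7.1575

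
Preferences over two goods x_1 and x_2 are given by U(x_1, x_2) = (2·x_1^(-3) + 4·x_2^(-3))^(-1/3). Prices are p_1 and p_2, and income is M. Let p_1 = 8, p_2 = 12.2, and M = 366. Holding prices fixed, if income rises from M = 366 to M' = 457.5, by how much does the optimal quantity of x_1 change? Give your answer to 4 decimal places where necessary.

Δx_1* = 4.3456

MRS = MU_x_1/MU_x_2 = (1/2)·(x_2/x_1)^(4). Set equal to p_1/p_2.
Hence x_2/x_1 = (2·p_1/p_2)^(1/(4)), i.e. raised to the 0.25 power.
Substitute x_2 = (x_2/x_1)·x_1 into the budget: x_1* = M/(p_1 + p_2·(x_2/x_1)).
Numerically x_2/x_1 = 1.070139, so x_1* = 366/(8 + 12.2·1.070139) = 17.3825.
At M' = 457.5: x_1* = 21.7281. Change: 21.7281 − 17.3825 = 4.3456.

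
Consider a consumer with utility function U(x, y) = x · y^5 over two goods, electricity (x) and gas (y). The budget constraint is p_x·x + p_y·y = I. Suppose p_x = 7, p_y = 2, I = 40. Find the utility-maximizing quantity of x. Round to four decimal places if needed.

The MRS is (1/5)·y/x. Set MRS = p_x/p_y.
So p_y·y = 5·p_x·x; combined with the budget, a share 1/6 of income goes to x.
Demand: x*(p_x,p_y,I) = 1/6·I/p_x and y* = 5/6·I/p_y.
At p_x=7, p_y=2, I=40: x* = 1/6·40/7 = 0.9524.

x* = 0.9524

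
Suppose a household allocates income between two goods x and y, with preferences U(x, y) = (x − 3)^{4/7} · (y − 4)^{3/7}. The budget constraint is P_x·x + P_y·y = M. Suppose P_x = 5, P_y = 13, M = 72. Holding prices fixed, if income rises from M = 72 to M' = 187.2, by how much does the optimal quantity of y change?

After buying the subsistence bundle (3, 4), a share 4/7 of the remaining income goes to x: x* = 3 + 4/7·(M − 3P_x − 4P_y)/P_x.
Discretionary income = 72 − 3·5 − 4·13 = 5; y* = 4 + 3/7·5/13 = 4.1648.
At M' = 187.2: y* = 7.9626. Change: 7.9626 − 4.1648 = 3.7978.

Δy* = 3.7978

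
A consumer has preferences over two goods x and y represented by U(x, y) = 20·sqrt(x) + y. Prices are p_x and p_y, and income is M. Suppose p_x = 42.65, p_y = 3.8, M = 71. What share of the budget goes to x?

share on x = 0.4769

Solve: √x = 10·p_y/p_x, so x*(p_x,p_y) = (10·p_y/p_x)², and y* = (M − p_x·x*)/p_y.
Plugging in: x* = (10·3.8/42.65)² = 0.7938, y* = 9.7745.
Expenditure on x: 42.65·0.7938 = 33.857; share = 0.4769.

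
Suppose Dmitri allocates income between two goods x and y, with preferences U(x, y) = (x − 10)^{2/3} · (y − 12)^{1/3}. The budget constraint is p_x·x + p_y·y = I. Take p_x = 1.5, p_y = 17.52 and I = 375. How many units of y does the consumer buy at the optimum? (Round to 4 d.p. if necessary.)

MRS = 2·(y−12)/(x−10). Tangency with p_x/p_y gives y−12 = (1/2)·(p_x/p_y)·(x−10).
Substituting into the budget: x* = 10 + 2/3·(I − 10·p_x − 12·p_y)/p_x, and y* = 12 + 1/3·(…)/p_y.
Discretionary income = 375 − 10·1.5 − 12·17.52 = 149.76; y* = 12 + 1/3·149.76/17.52 = 14.8493.

y* = 14.8493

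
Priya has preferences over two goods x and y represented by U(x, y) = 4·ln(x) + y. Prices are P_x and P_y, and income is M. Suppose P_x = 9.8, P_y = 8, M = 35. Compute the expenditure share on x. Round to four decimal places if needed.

share on x = 0.9143

Set MRS = P_x/P_y: (4/x)/1 = P_x/P_y.
So x*(P_x,P_y) = 4·P_y/P_x, independent of income; and y* = (M − 4·P_y)/P_y.
At the given prices: x* = 4·8/9.8 = 3.2653, and y* = 0.375.
Expenditure on x: 9.8·3.2653 = 32; share = 0.9143.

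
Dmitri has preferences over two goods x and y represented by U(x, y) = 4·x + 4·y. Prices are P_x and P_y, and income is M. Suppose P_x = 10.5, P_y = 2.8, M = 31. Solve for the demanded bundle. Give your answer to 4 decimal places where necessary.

Numerically: x* = 0, y* = 11.0714.

x* = 0, y* = 11.0714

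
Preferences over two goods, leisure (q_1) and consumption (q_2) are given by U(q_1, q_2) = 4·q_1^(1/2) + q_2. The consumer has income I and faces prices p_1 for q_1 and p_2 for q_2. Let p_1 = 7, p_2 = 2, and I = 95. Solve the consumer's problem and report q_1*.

Thus q_1* = (2·p_2/p_1)² — independent of I — with the rest of income spent on q_2.
Plugging in: q_1* = (2·2/7)² = 0.3265.

q_1* = 0.3265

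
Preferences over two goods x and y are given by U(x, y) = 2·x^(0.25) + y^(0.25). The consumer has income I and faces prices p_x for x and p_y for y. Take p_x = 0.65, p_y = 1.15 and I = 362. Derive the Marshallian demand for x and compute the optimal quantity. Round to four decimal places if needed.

x* = 419.3321

Substitute y = (y/x)·x into the budget: x* = I/(p_x + p_y·(y/x)).
Numerically y/x = 0.185459, so x* = 362/(0.65 + 1.15·0.185459) = 419.3321.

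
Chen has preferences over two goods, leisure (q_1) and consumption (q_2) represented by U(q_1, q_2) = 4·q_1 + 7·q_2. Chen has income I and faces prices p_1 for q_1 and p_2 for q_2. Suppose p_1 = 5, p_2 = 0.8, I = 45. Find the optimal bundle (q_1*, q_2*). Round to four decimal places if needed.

Linear utility — the consumer picks whichever good has higher MU/price: 4/5 = 0.8 vs 7/0.8 = 8.75.
q_2 gives more utility per dollar, so spend all income on q_2: q_2* = I/p_2, q_1* = 0.
Numerically: q_1* = 0, q_2* = 56.25.

q_1* = 0, q_2* = 56.25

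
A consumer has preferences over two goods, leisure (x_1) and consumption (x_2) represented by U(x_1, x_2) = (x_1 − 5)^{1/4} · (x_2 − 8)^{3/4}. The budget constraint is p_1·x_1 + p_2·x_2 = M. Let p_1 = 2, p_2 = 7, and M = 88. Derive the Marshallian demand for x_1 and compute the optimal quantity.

x_1* = 7.75

This is Cobb-Douglas in (x_1−5, x_2−8): tangency gives 0.25·p_2·(x_2−8) = 0.75·p_1·(x_1−5).
After buying the subsistence bundle (5, 8), a share 0.25 of the remaining income goes to x_1: x_1* = 5 + 0.25·(M − 5p_1 − 8p_2)/p_1.
Discretionary income = 88 − 5·2 − 8·7 = 22; x_1* = 5 + 0.25·22/2 = 7.75.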